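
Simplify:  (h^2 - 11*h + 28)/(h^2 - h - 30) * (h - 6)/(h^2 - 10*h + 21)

Factor: h^2 - 11*h + 28 = (h - 7)*(h - 4);  h^2 - h - 30 = (h - 6)*(h + 5);  h^2 - 10*h + 21 = (h - 3)*(h - 7)
Cancel the common factors (h - 7), (h - 6).

(h - 4)/(h^2 + 2*h - 15)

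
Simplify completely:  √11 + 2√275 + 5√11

16*√11

√11 = √11; 2√275 = 10*√11; 5√11 = 5*√11
Combine: (1 + 10 + 5)·√11 = 16*√11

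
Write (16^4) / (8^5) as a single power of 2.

16^4 = 2^16; 8^5 = 2^15
Combine exponents: 2^1

2^1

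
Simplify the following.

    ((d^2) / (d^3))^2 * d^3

d

Inside the bracket: (d^-1)
Raise to the power 2: (d^-2)
Multiply by d^3: add exponents.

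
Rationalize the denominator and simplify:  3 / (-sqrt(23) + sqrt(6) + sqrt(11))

Group as (sqrt(6) + sqrt(11)) - sqrt(23); multiply by (sqrt(6) + sqrt(11)) + sqrt(23), then rationalise the remaining surd.

(3*sqrt(23) + 9*sqrt(11) + 14*sqrt(6) + sqrt(1518))/38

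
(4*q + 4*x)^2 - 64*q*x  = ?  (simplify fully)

16*(q - x)^2

Expand the square and combine the 64*q*x term.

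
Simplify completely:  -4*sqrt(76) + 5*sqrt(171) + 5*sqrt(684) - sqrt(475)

32*sqrt(19)

4*sqrt(76) = 8*sqrt(19); 5*sqrt(171) = 15*sqrt(19); 5*sqrt(684) = 30*sqrt(19); sqrt(475) = 5*sqrt(19)
Combine: (-8 + 15 + 30 - 5)·sqrt(19) = 32*sqrt(19)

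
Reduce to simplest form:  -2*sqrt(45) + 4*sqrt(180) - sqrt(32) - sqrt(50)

2*sqrt(45) = 6*sqrt(5); 4*sqrt(180) = 24*sqrt(5); sqrt(32) = 4*sqrt(2); sqrt(50) = 5*sqrt(2)

-9*sqrt(2) + 18*sqrt(5)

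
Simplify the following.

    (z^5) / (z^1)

Quotient: z^4

z^4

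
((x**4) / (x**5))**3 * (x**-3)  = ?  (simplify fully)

x**(-6)

Inside the bracket: (x**-1)
Raise to the power 3: (x**-3)
Multiply by (x**-3): add exponents.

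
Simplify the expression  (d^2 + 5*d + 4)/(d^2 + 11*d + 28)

(d + 1)/(d + 7)

Factor: d^2 + 5*d + 4 = (d + 1)*(d + 4);  d^2 + 11*d + 28 = (d + 7)*(d + 4)
Cancel the common factor (d + 4).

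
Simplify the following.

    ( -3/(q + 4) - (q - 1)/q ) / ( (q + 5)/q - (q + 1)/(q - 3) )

(-q³ - 3*q² + 22*q - 12)/(q² - 11*q - 60)

Numerator: -3/(q + 4) - (q - 1)/q = (-q² - 6*q + 4)/(q² + 4*q)
Denominator: (q + 5)/q - (q + 1)/(q - 3) = (q - 15)/(q² - 3*q)
Divide: ((-q² - 6*q + 4)/(q² + 4*q)) · ((q² - 3*q)/(q - 15)) = (-q³ - 3*q² + 22*q - 12)/(q² - 11*q - 60)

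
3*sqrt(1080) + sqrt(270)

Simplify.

21*sqrt(30)

3*sqrt(1080) = 18*sqrt(30); sqrt(270) = 3*sqrt(30)
Combine: (18 + 3)·sqrt(30) = 21*sqrt(30)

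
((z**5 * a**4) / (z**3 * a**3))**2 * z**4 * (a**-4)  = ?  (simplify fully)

Inside the bracket: z**2 * a**1
Raise to the power 2: z**4 * a**2
Multiply by z**4 * (a**-4): add exponents.

z**8/a**2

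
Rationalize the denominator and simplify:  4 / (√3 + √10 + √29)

Group as (√3 + √10) + √29; multiply by (√3 + √10) - √29, then rationalise the remaining surd.

(-11*√10 - 18*√3 + √870 + 8*√29)/17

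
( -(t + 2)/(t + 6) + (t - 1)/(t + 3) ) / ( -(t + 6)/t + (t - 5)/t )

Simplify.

12*t/(11*t^2 + 99*t + 198)

Numerator: -(t + 2)/(t + 6) + (t - 1)/(t + 3) = -12/(t^2 + 9*t + 18)
Denominator: -(t + 6)/t + (t - 5)/t = -11/t
Divide: (-12/(t^2 + 9*t + 18)) · (-t/11) = 12*t/(11*t^2 + 99*t + 198)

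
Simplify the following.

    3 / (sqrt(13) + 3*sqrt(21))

(-3*sqrt(13) + 9*sqrt(21))/176

Multiply numerator and denominator by -3*sqrt(21) + sqrt(13).
Denominator becomes -176; numerator becomes -9*sqrt(21) + 3*sqrt(13).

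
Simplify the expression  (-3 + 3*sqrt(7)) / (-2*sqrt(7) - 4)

(-9 + 3*sqrt(7))/2

Multiply numerator and denominator by -4 + 2*sqrt(7).
Denominator becomes -12; numerator becomes -18*sqrt(7) + 54.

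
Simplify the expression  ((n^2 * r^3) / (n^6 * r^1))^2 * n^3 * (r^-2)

Inside the bracket: (n^-4) * r^2
Raise to the power 2: (n^-8) * r^4
Multiply by n^3 * (r^-2): add exponents.

r^2/n^5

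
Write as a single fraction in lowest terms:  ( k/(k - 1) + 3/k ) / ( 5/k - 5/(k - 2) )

Numerator: k/(k - 1) + 3/k = (k² + 3*k - 3)/(k² - k)
Denominator: 5/k - 5/(k - 2) = -10/(k² - 2*k)
Divide: ((k² + 3*k - 3)/(k² - k)) · (-k²/10 + k/5) = (-k³ - k² + 9*k - 6)/(10*k - 10)

(-k³ - k² + 9*k - 6)/(10*k - 10)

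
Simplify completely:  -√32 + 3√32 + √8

√32 = 4*√2; 3√32 = 12*√2; √8 = 2*√2
Combine: (-4 + 12 + 2)·√2 = 10*√2

10*√2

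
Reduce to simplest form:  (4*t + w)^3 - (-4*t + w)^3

Write as f(w,(4*t)) - f(w,-(4*t)) and expand.

128*t^3 + 24*t*w^2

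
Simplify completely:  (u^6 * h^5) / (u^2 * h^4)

h*u^4

Quotient: u^4 * h^1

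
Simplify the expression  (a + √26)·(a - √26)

a² - 26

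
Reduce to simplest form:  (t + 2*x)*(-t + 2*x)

Product of conjugates: (P+Q)(P-Q) = P**2 - Q**2.

-t**2 + 4*x**2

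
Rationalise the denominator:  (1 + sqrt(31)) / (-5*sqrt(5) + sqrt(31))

(-5*sqrt(155) - 31 - 5*sqrt(5) - sqrt(31))/94

Multiply numerator and denominator by sqrt(31) + 5*sqrt(5).
Denominator becomes -94; numerator becomes sqrt(31) + 5*sqrt(5) + 31 + 5*sqrt(155).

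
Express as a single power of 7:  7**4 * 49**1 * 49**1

7**4 = 7**4; 49**1 = 7**2; 49**1 = 7**2
Combine exponents: 7**8

7**8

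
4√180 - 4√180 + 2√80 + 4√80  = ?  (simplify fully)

4√180 = 24*√5; 4√180 = 24*√5; 2√80 = 8*√5; 4√80 = 16*√5
Combine: (24 - 24 + 8 + 16)·√5 = 24*√5

24*√5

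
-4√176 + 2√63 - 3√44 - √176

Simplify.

-26*√11 + 6*√7

4√176 = 16*√11; 2√63 = 6*√7; 3√44 = 6*√11; √176 = 4*√11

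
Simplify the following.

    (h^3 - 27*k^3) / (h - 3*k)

Factor as (a-b)(a^2+ab+b^2) with a=h, b=(3*k).

h^2 + 3*h*k + 9*k^2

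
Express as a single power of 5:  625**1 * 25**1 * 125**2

625**1 = 5**4; 25**1 = 5**2; 125**2 = 5**6
Combine exponents: 5**12

5**12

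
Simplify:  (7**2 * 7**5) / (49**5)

7**2 = 7**2; 7**5 = 7**5; 49**5 = 7**10
Combine exponents: 7**(-3)

7**(-3)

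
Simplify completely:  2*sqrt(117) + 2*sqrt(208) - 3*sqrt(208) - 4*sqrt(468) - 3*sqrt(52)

2*sqrt(117) = 6*sqrt(13); 2*sqrt(208) = 8*sqrt(13); 3*sqrt(208) = 12*sqrt(13); 4*sqrt(468) = 24*sqrt(13); 3*sqrt(52) = 6*sqrt(13)
Combine: (6 + 8 - 12 - 24 - 6)·sqrt(13) = -28*sqrt(13)

-28*sqrt(13)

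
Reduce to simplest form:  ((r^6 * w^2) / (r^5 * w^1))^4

Inside the bracket: r^1 * w^1
Raise to the power 4: r^4 * w^4

r^4*w^4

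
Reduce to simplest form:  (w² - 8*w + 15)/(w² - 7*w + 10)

Factor: w² - 8*w + 15 = (w - 5)·(w - 3);  w² - 7*w + 10 = (w - 2)·(w - 5)
Cancel the common factor (w - 5).

(w - 3)/(w - 2)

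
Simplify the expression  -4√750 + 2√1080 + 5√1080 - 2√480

14*√30

4√750 = 20*√30; 2√1080 = 12*√30; 5√1080 = 30*√30; 2√480 = 8*√30
Combine: (-20 + 12 + 30 - 8)·√30 = 14*√30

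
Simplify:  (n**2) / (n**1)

Quotient: n**1

n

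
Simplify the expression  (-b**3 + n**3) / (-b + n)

b**2 + b*n + n**2

n**3 - b**3 = (-b + n)(b**2 + b*n + n**2).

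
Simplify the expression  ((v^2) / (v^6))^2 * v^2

Inside the bracket: (v^-4)
Raise to the power 2: (v^-8)
Multiply by v^2: add exponents.

v^(-6)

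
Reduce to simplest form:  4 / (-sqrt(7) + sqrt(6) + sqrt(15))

Group as (sqrt(6) + sqrt(15)) - sqrt(7); multiply by (sqrt(6) + sqrt(15)) + sqrt(7), then rationalise the remaining surd.

(-14*sqrt(7) - 2*sqrt(15) + 16*sqrt(6) + 6*sqrt(70))/41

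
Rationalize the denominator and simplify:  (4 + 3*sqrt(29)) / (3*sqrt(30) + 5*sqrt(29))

(-9*sqrt(870) - 12*sqrt(30) + 20*sqrt(29) + 435)/455

Multiply numerator and denominator by -3*sqrt(30) + 5*sqrt(29).
Denominator becomes 455; numerator becomes -9*sqrt(870) - 12*sqrt(30) + 20*sqrt(29) + 435.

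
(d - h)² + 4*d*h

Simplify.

(d + h)²

Expanding gives d² + 2*d*h + h², a perfect square.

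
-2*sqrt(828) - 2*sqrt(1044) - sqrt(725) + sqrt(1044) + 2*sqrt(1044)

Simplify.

-12*sqrt(23) + sqrt(29)

2*sqrt(828) = 12*sqrt(23); 2*sqrt(1044) = 12*sqrt(29); sqrt(725) = 5*sqrt(29); sqrt(1044) = 6*sqrt(29); 2*sqrt(1044) = 12*sqrt(29)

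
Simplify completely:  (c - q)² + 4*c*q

Expanding gives c² + 2*c*q + q², a perfect square.

(c + q)²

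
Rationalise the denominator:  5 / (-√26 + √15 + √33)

(-55*√26 + 20*√33 + 110*√15 + 15*√1430)/748

Group as (√15 + √33) - √26; multiply by (√15 + √33) + √26, then rationalise the remaining surd.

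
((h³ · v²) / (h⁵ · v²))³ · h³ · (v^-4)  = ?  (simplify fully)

Inside the bracket: (h^-2)
Raise to the power 3: (h^-6)
Multiply by h³ · (v^-4): add exponents.

1/(h³*v⁴)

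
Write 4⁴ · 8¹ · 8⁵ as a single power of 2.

2^26

4⁴ = 2^8; 8¹ = 2^3; 8⁵ = 2^15
Combine exponents: 2^26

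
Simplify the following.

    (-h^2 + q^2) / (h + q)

-h^2 + q^2 factors as (-h + q)*(h + q).

-h + q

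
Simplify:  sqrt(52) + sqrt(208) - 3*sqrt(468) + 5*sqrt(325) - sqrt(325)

sqrt(52) = 2*sqrt(13); sqrt(208) = 4*sqrt(13); 3*sqrt(468) = 18*sqrt(13); 5*sqrt(325) = 25*sqrt(13); sqrt(325) = 5*sqrt(13)
Combine: (2 + 4 - 18 + 25 - 5)·sqrt(13) = 8*sqrt(13)

8*sqrt(13)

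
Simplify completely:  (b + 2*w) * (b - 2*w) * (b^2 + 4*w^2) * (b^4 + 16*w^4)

b^8 - 256*w^8

Telescope via difference of squares: (b+(2*w))(b-(2*w)) = b^2 - 4*w^2, then repeat with the next factor.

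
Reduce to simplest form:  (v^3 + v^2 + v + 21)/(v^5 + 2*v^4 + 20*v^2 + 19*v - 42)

Factor: v^3 + v^2 + v + 21 = (v^2 - 2*v + 7)*(v + 3);  v^5 + 2*v^4 + 20*v^2 + 19*v - 42 = (v - 1)*(v + 3)*(v^2 - 2*v + 7)*(v + 2)
Cancel the common factors (v^2 - 2*v + 7), (v + 3).

1/(v^2 + v - 2)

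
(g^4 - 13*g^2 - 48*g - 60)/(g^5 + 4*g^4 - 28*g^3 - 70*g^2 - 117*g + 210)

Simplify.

(g + 2)/(g^2 + 6*g - 7)

Factor: g^4 - 13*g^2 - 48*g - 60 = (g - 5)*(g^2 + 3*g + 6)*(g + 2);  g^5 + 4*g^4 - 28*g^3 - 70*g^2 - 117*g + 210 = (g + 7)*(g^2 + 3*g + 6)*(g - 1)*(g - 5)
Cancel the common factors (g^2 + 3*g + 6), (g - 5).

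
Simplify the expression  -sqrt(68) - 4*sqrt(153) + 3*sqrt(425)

sqrt(17)

sqrt(68) = 2*sqrt(17); 4*sqrt(153) = 12*sqrt(17); 3*sqrt(425) = 15*sqrt(17)
Combine: (-2 - 12 + 15)·sqrt(17) = sqrt(17)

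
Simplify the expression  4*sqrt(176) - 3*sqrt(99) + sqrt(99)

4*sqrt(176) = 16*sqrt(11); 3*sqrt(99) = 9*sqrt(11); sqrt(99) = 3*sqrt(11)
Combine: (16 - 9 + 3)·sqrt(11) = 10*sqrt(11)

10*sqrt(11)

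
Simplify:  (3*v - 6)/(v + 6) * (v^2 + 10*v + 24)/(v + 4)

3*v - 6

Factor: 3*v - 6 = 3*(v - 2);  v^2 + 10*v + 24 = (v + 4)*(v + 6)
Cancel the common factors (v + 6), (v + 4).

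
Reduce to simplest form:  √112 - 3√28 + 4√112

√112 = 4*√7; 3√28 = 6*√7; 4√112 = 16*√7
Combine: (4 - 6 + 16)·√7 = 14*√7

14*√7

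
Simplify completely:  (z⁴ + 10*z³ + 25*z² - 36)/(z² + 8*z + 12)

Factor: z⁴ + 10*z³ + 25*z² - 36 = (z + 2)·(z + 6)·(z - 1)·(z + 3);  z² + 8*z + 12 = (z + 6)·(z + 2)
Cancel the common factors (z + 6), (z + 2).

z² + 2*z - 3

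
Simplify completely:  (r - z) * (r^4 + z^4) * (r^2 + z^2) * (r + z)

(r+z)(r-z) = r^2 - z^2; continue pairing.

r^8 - z^8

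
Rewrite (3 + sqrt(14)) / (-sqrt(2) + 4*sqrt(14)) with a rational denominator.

Multiply numerator and denominator by sqrt(2) + 4*sqrt(14).
Denominator becomes 222; numerator becomes 3*sqrt(2) + 2*sqrt(7) + 12*sqrt(14) + 56.

(3*sqrt(2) + 2*sqrt(7) + 12*sqrt(14) + 56)/222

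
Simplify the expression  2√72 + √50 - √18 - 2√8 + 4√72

2√72 = 12*√2; √50 = 5*√2; √18 = 3*√2; 2√8 = 4*√2; 4√72 = 24*√2
Combine: (12 + 5 - 3 - 4 + 24)·√2 = 34*√2

34*√2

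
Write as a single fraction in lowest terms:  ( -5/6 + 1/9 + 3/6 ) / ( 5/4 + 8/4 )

Numerator: -5/6 + 1/9 + 3/6 = -2/9
Denominator: 5/4 + 8/4 = 13/4
Divide: (-2/9) · (4/13) = -8/117

-8/117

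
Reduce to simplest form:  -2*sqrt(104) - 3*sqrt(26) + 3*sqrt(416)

2*sqrt(104) = 4*sqrt(26); 3*sqrt(26) = 3*sqrt(26); 3*sqrt(416) = 12*sqrt(26)
Combine: (-4 - 3 + 12)·sqrt(26) = 5*sqrt(26)

5*sqrt(26)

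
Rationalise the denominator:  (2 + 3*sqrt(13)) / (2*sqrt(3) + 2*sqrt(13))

(-3*sqrt(39) - 2*sqrt(3) + 2*sqrt(13) + 39)/20

Multiply numerator and denominator by -2*sqrt(3) + 2*sqrt(13).
Denominator becomes 40; numerator becomes -6*sqrt(39) - 4*sqrt(3) + 4*sqrt(13) + 78.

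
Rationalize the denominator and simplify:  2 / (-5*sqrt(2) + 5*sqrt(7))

(2*sqrt(2) + 2*sqrt(7))/25

Multiply numerator and denominator by 5*sqrt(2) + 5*sqrt(7).
Denominator becomes 125; numerator becomes 10*sqrt(2) + 10*sqrt(7).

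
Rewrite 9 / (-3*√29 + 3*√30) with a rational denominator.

3*√29 + 3*√30

Multiply numerator and denominator by 3*√29 + 3*√30.
Denominator becomes 9; numerator becomes 27*√29 + 27*√30.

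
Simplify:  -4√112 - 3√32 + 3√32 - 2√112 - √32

4√112 = 16*√7; 3√32 = 12*√2; 3√32 = 12*√2; 2√112 = 8*√7; √32 = 4*√2

-24*√7 - 4*√2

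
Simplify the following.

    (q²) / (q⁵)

Quotient: (q^-3)

q^(-3)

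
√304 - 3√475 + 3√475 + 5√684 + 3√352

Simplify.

√304 = 4*√19; 3√475 = 15*√19; 3√475 = 15*√19; 5√684 = 30*√19; 3√352 = 12*√22

12*√22 + 34*√19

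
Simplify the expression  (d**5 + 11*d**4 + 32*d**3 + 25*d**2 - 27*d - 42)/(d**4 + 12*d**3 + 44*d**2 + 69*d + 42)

d - 1

Factor: d**5 + 11*d**4 + 32*d**3 + 25*d**2 - 27*d - 42 = (d - 1)*(d + 2)*(d + 7)*(d**2 + 3*d + 3);  d**4 + 12*d**3 + 44*d**2 + 69*d + 42 = (d + 7)*(d + 2)*(d**2 + 3*d + 3)
Cancel the common factors (d**2 + 3*d + 3), (d + 2), (d + 7).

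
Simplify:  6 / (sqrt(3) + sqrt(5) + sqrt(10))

Group as (sqrt(3) + sqrt(5)) + sqrt(10); multiply by (sqrt(3) + sqrt(5)) - sqrt(10), then rationalise the remaining surd.

(-15*sqrt(6) - 3*sqrt(10) + 12*sqrt(5) + 18*sqrt(3))/14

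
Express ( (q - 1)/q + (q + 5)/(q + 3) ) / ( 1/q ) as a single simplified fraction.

Numerator: (q - 1)/q + (q + 5)/(q + 3) = (2*q² + 7*q - 3)/(q² + 3*q)
Denominator: 1/q = 1/q
Divide: ((2*q² + 7*q - 3)/(q² + 3*q)) · (q) = (2*q² + 7*q - 3)/(q + 3)

(2*q² + 7*q - 3)/(q + 3)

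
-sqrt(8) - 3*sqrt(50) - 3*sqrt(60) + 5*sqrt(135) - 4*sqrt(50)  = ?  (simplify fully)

sqrt(8) = 2*sqrt(2); 3*sqrt(50) = 15*sqrt(2); 3*sqrt(60) = 6*sqrt(15); 5*sqrt(135) = 15*sqrt(15); 4*sqrt(50) = 20*sqrt(2)

-37*sqrt(2) + 9*sqrt(15)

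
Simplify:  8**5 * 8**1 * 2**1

8**5 = 2**15; 8**1 = 2**3; 2**1 = 2**1
Combine exponents: 2**19

2**19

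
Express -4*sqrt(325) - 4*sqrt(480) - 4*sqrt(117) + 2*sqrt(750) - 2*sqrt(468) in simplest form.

4*sqrt(325) = 20*sqrt(13); 4*sqrt(480) = 16*sqrt(30); 4*sqrt(117) = 12*sqrt(13); 2*sqrt(750) = 10*sqrt(30); 2*sqrt(468) = 12*sqrt(13)

-44*sqrt(13) - 6*sqrt(30)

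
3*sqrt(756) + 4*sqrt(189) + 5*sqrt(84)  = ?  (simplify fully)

40*sqrt(21)

3*sqrt(756) = 18*sqrt(21); 4*sqrt(189) = 12*sqrt(21); 5*sqrt(84) = 10*sqrt(21)
Combine: (18 + 12 + 10)·sqrt(21) = 40*sqrt(21)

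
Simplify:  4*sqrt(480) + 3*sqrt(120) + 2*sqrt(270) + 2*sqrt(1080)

40*sqrt(30)

4*sqrt(480) = 16*sqrt(30); 3*sqrt(120) = 6*sqrt(30); 2*sqrt(270) = 6*sqrt(30); 2*sqrt(1080) = 12*sqrt(30)
Combine: (16 + 6 + 6 + 12)·sqrt(30) = 40*sqrt(30)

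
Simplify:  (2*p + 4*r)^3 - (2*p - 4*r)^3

96*p^2*r + 128*r^3

Binomially expand both and collect terms in (2*p), (4*r).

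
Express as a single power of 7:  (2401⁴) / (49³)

2401⁴ = 7^16; 49³ = 7^6
Combine exponents: 7^10

7^10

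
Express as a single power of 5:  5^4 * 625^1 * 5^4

5^12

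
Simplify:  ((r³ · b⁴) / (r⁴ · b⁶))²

Inside the bracket: (r^-1) · (b^-2)
Raise to the power 2: (r^-2) · (b^-4)

1/(b⁴*r²)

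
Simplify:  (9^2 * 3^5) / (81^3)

9^2 = 3^4; 3^5 = 3^5; 81^3 = 3^12
Combine exponents: 3^(-3)

3^(-3)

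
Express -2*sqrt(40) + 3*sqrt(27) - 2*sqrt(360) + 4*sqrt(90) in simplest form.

-4*sqrt(10) + 9*sqrt(3)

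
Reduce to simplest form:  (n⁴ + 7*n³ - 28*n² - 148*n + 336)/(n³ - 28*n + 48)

Factor: n⁴ + 7*n³ - 28*n² - 148*n + 336 = (n + 6)·(n - 2)·(n - 4)·(n + 7);  n³ - 28*n + 48 = (n - 4)·(n - 2)·(n + 6)
Cancel the common factors (n - 2), (n - 4), (n + 6).

n + 7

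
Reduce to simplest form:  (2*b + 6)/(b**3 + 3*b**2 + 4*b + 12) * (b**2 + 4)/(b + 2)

2/(b + 2)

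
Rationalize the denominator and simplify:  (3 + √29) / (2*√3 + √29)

Multiply numerator and denominator by -2*√3 + √29.
Denominator becomes 17; numerator becomes -2*√87 - 6*√3 + 3*√29 + 29.

(-2*√87 - 6*√3 + 3*√29 + 29)/17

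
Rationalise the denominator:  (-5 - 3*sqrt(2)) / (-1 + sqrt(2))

-8*sqrt(2) - 11

Multiply numerator and denominator by -sqrt(2) - 1.
Denominator becomes -1; numerator becomes 11 + 8*sqrt(2).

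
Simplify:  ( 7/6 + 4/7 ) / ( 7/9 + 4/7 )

Numerator: 7/6 + 4/7 = 73/42
Denominator: 7/9 + 4/7 = 85/63
Divide: (73/42) · (63/85) = 219/170

219/170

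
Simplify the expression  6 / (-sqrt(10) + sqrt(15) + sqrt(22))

Group as (sqrt(15) + sqrt(22)) - sqrt(10); multiply by (sqrt(15) + sqrt(22)) + sqrt(10), then rationalise the remaining surd.

(-54*sqrt(10) + 6*sqrt(22) + 34*sqrt(15) + 40*sqrt(33))/197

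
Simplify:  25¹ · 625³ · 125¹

25¹ = 5^2; 625³ = 5^12; 125¹ = 5^3
Combine exponents: 5^17

5^17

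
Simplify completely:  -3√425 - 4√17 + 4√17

-15*√17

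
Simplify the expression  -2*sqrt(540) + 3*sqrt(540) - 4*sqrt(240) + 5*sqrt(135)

2*sqrt(540) = 12*sqrt(15); 3*sqrt(540) = 18*sqrt(15); 4*sqrt(240) = 16*sqrt(15); 5*sqrt(135) = 15*sqrt(15)
Combine: (-12 + 18 - 16 + 15)·sqrt(15) = 5*sqrt(15)

5*sqrt(15)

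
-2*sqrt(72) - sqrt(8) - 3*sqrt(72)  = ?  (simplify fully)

-32*sqrt(2)

2*sqrt(72) = 12*sqrt(2); sqrt(8) = 2*sqrt(2); 3*sqrt(72) = 18*sqrt(2)
Combine: (-12 - 2 - 18)·sqrt(2) = -32*sqrt(2)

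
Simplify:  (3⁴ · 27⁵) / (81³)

3^7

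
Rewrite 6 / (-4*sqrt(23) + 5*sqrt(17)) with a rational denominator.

Multiply numerator and denominator by 4*sqrt(23) + 5*sqrt(17).
Denominator becomes 57; numerator becomes 24*sqrt(23) + 30*sqrt(17).

(8*sqrt(23) + 10*sqrt(17))/19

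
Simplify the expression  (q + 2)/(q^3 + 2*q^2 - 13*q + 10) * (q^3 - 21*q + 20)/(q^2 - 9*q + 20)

Factor: q^3 + 2*q^2 - 13*q + 10 = (q + 5)*(q - 1)*(q - 2);  q^3 - 21*q + 20 = (q - 1)*(q + 5)*(q - 4);  q^2 - 9*q + 20 = (q - 5)*(q - 4)
Cancel the common factors (q + 5), (q - 4), (q - 1).

(q + 2)/(q^2 - 7*q + 10)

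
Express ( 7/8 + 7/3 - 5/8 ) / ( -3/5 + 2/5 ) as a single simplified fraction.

-155/12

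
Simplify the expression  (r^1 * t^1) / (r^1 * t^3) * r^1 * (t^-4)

r/t^6

Quotient: (t^-2)
Multiply by r^1 * (t^-4): add exponents.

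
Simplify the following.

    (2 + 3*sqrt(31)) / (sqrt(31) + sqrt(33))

(-93 - 2*sqrt(31) + 2*sqrt(33) + 3*sqrt(1023))/2

Multiply numerator and denominator by -sqrt(33) + sqrt(31).
Denominator becomes -2; numerator becomes -3*sqrt(1023) - 2*sqrt(33) + 2*sqrt(31) + 93.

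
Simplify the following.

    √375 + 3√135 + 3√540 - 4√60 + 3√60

√375 = 5*√15; 3√135 = 9*√15; 3√540 = 18*√15; 4√60 = 8*√15; 3√60 = 6*√15
Combine: (5 + 9 + 18 - 8 + 6)·√15 = 30*√15

30*√15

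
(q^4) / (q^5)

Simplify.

1/q

Quotient: (q^-1)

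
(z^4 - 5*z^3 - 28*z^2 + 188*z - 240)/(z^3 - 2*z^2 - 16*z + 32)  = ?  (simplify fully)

(z^2 + z - 30)/(z + 4)

Factor: z^4 - 5*z^3 - 28*z^2 + 188*z - 240 = (z + 6)*(z - 5)*(z - 2)*(z - 4);  z^3 - 2*z^2 - 16*z + 32 = (z + 4)*(z - 4)*(z - 2)
Cancel the common factors (z - 4), (z - 2).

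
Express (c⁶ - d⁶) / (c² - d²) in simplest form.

c⁴ + c²*d² + d⁴

Factor c^6 - d^6 and cancel (c² - d²).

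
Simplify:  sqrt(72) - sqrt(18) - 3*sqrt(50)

-12*sqrt(2)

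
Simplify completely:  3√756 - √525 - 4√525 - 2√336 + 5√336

5*√21

3√756 = 18*√21; √525 = 5*√21; 4√525 = 20*√21; 2√336 = 8*√21; 5√336 = 20*√21
Combine: (18 - 5 - 20 - 8 + 20)·√21 = 5*√21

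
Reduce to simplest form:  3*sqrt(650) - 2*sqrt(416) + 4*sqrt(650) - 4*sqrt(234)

3*sqrt(650) = 15*sqrt(26); 2*sqrt(416) = 8*sqrt(26); 4*sqrt(650) = 20*sqrt(26); 4*sqrt(234) = 12*sqrt(26)
Combine: (15 - 8 + 20 - 12)·sqrt(26) = 15*sqrt(26)

15*sqrt(26)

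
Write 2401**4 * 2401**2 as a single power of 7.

2401**4 = 7**16; 2401**2 = 7**8
Combine exponents: 7**24

7**24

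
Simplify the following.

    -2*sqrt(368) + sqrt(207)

-5*sqrt(23)

2*sqrt(368) = 8*sqrt(23); sqrt(207) = 3*sqrt(23)
Combine: (-8 + 3)·sqrt(23) = -5*sqrt(23)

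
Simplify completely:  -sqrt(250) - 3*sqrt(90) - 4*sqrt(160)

sqrt(250) = 5*sqrt(10); 3*sqrt(90) = 9*sqrt(10); 4*sqrt(160) = 16*sqrt(10)
Combine: (-5 - 9 - 16)·sqrt(10) = -30*sqrt(10)

-30*sqrt(10)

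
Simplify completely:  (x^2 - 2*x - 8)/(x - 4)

Factor: x^2 - 2*x - 8 = (x - 4)*(x + 2)
Cancel the common factor (x - 4).

x + 2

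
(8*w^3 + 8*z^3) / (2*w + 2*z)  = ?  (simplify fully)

4*w^2 - 4*w*z + 4*z^2

(2*w)^3 + (2*z)^3 = (2*w + 2*z)(4*w^2 - 4*w*z + 4*z^2).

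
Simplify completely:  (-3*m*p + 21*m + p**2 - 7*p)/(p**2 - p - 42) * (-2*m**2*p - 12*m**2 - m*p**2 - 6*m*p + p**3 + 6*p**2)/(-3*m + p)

-2*m**2 - m*p + p**2

Factor: -3*m*p + 21*m + p**2 - 7*p = (p - 7)*(-3*m + p);  p**2 - p - 42 = (p - 7)*(p + 6);  -2*m**2*p - 12*m**2 - m*p**2 - 6*m*p + p**3 + 6*p**2 = (-2*m + p)*(m + p)*(p + 6)
Cancel the common factors (p + 6), (-3*m + p), (p - 7).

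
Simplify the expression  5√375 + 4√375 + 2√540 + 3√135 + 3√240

78*√15

5√375 = 25*√15; 4√375 = 20*√15; 2√540 = 12*√15; 3√135 = 9*√15; 3√240 = 12*√15
Combine: (25 + 20 + 12 + 9 + 12)·√15 = 78*√15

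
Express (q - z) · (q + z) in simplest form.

q² - z²

(q+z)(q-z) = q² - z².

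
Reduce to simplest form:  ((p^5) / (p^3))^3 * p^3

p^9

Inside the bracket: p^2
Raise to the power 3: p^6
Multiply by p^3: add exponents.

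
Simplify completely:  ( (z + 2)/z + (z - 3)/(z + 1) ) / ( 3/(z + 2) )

Numerator: (z + 2)/z + (z - 3)/(z + 1) = (2*z² + 2)/(z² + z)
Denominator: 3/(z + 2) = 3/(z + 2)
Divide: ((2*z² + 2)/(z² + z)) · (z/3 + 2/3) = (2*z³ + 4*z² + 2*z + 4)/(3*z² + 3*z)

(2*z³ + 4*z² + 2*z + 4)/(3*z² + 3*z)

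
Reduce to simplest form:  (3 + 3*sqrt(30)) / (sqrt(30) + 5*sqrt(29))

(-90 - 3*sqrt(30) + 15*sqrt(29) + 15*sqrt(870))/695

Multiply numerator and denominator by -5*sqrt(29) + sqrt(30).
Denominator becomes -695; numerator becomes -15*sqrt(870) - 15*sqrt(29) + 3*sqrt(30) + 90.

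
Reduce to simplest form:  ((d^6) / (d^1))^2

Inside the bracket: d^5
Raise to the power 2: d^10

d^10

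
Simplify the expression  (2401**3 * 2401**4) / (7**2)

2401**3 = 7**12; 2401**4 = 7**16; 7**2 = 7**2
Combine exponents: 7**26

7**26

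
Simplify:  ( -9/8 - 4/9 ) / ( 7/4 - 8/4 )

113/18

Numerator: -9/8 - 4/9 = -113/72
Denominator: 7/4 - 8/4 = -1/4
Divide: (-113/72) · (-4) = 113/18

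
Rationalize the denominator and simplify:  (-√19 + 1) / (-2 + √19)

Multiply numerator and denominator by -√19 - 2.
Denominator becomes -15; numerator becomes √19 + 17.

(-17 - √19)/15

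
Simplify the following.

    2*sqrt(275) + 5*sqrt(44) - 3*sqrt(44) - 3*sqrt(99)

2*sqrt(275) = 10*sqrt(11); 5*sqrt(44) = 10*sqrt(11); 3*sqrt(44) = 6*sqrt(11); 3*sqrt(99) = 9*sqrt(11)
Combine: (10 + 10 - 6 - 9)·sqrt(11) = 5*sqrt(11)

5*sqrt(11)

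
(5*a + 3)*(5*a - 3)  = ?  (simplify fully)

25*a**2 - 9

Difference of squares with P = 5*a, Q = 3.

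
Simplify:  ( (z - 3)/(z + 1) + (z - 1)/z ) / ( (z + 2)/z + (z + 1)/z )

Numerator: (z - 3)/(z + 1) + (z - 1)/z = (2*z^2 - 3*z - 1)/(z^2 + z)
Denominator: (z + 2)/z + (z + 1)/z = (2*z + 3)/z
Divide: ((2*z^2 - 3*z - 1)/(z^2 + z)) · (z/(2*z + 3)) = (2*z^2 - 3*z - 1)/(2*z^2 + 5*z + 3)

(2*z^2 - 3*z - 1)/(2*z^2 + 5*z + 3)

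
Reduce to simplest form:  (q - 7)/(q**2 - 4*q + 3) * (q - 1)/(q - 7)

1/(q - 3)

Factor: q**2 - 4*q + 3 = (q - 1)*(q - 3)
Cancel the common factors (q - 1), (q - 7).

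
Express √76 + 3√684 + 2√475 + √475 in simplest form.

√76 = 2*√19; 3√684 = 18*√19; 2√475 = 10*√19; √475 = 5*√19
Combine: (2 + 18 + 10 + 5)·√19 = 35*√19

35*√19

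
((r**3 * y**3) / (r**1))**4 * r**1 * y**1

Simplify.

Inside the bracket: r**2 * y**3
Raise to the power 4: r**8 * y**12
Multiply by r**1 * y**1: add exponents.

r**9*y**13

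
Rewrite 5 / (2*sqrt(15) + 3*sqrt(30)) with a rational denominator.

Multiply numerator and denominator by -2*sqrt(15) + 3*sqrt(30).
Denominator becomes 210; numerator becomes -10*sqrt(15) + 15*sqrt(30).

(-2*sqrt(15) + 3*sqrt(30))/42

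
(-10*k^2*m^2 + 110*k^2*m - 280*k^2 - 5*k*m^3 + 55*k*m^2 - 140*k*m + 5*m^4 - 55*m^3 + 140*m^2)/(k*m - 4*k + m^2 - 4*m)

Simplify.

Factor: -10*k^2*m^2 + 110*k^2*m - 280*k^2 - 5*k*m^3 + 55*k*m^2 - 140*k*m + 5*m^4 - 55*m^3 + 140*m^2 = 5*(-2*k + m)*(m - 4)*(k + m)*(m - 7);  k*m - 4*k + m^2 - 4*m = (k + m)*(m - 4)
Cancel the common factors (m - 4), (k + m).

-10*k*m + 70*k + 5*m^2 - 35*m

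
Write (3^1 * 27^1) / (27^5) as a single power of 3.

3^(-11)

3^1 = 3^1; 27^1 = 3^3; 27^5 = 3^15
Combine exponents: 3^(-11)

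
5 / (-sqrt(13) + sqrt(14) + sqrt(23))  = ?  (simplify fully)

(-60*sqrt(13) + 10*sqrt(23) + 55*sqrt(14) + 5*sqrt(4186))/356

Group as (sqrt(14) + sqrt(23)) - sqrt(13); multiply by (sqrt(14) + sqrt(23)) + sqrt(13), then rationalise the remaining surd.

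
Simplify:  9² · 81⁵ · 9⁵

9² = 3^4; 81⁵ = 3^20; 9⁵ = 3^10
Combine exponents: 3^34

3^34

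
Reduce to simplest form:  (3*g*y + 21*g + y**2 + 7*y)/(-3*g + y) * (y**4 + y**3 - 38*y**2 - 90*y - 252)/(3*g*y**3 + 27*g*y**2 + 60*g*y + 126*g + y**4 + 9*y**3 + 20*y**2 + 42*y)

(y**2 - y - 42)/(-3*g + y)

Factor: 3*g*y + 21*g + y**2 + 7*y = (3*g + y)*(y + 7);  y**4 + y**3 - 38*y**2 - 90*y - 252 = (y + 6)*(y - 7)*(y**2 + 2*y + 6);  3*g*y**3 + 27*g*y**2 + 60*g*y + 126*g + y**4 + 9*y**3 + 20*y**2 + 42*y = (y + 7)*(3*g + y)*(y**2 + 2*y + 6)
Cancel the common factors (y**2 + 2*y + 6), (y + 7), (3*g + y).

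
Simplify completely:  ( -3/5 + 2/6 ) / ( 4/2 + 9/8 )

Numerator: -3/5 + 2/6 = -4/15
Denominator: 4/2 + 9/8 = 25/8
Divide: (-4/15) · (8/25) = -32/375

-32/375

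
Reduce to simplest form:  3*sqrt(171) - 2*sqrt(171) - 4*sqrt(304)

-13*sqrt(19)

3*sqrt(171) = 9*sqrt(19); 2*sqrt(171) = 6*sqrt(19); 4*sqrt(304) = 16*sqrt(19)
Combine: (9 - 6 - 16)·sqrt(19) = -13*sqrt(19)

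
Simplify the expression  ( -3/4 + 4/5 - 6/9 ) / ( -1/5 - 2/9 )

111/76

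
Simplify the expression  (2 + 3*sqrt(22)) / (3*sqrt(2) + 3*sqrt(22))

Multiply numerator and denominator by -3*sqrt(2) + 3*sqrt(22).
Denominator becomes 180; numerator becomes -18*sqrt(11) - 6*sqrt(2) + 6*sqrt(22) + 198.

(-3*sqrt(11) - sqrt(2) + sqrt(22) + 33)/30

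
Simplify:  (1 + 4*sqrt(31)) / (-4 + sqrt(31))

Multiply numerator and denominator by -sqrt(31) - 4.
Denominator becomes -15; numerator becomes -128 - 17*sqrt(31).

(17*sqrt(31) + 128)/15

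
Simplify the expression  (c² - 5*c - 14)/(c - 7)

c + 2

Factor: c² - 5*c - 14 = (c + 2)·(c - 7)
Cancel the common factor (c - 7).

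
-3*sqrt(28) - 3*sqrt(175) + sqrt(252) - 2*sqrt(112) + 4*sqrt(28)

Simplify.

3*sqrt(28) = 6*sqrt(7); 3*sqrt(175) = 15*sqrt(7); sqrt(252) = 6*sqrt(7); 2*sqrt(112) = 8*sqrt(7); 4*sqrt(28) = 8*sqrt(7)
Combine: (-6 - 15 + 6 - 8 + 8)·sqrt(7) = -15*sqrt(7)

-15*sqrt(7)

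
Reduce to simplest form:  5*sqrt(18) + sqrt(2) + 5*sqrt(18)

5*sqrt(18) = 15*sqrt(2); sqrt(2) = sqrt(2); 5*sqrt(18) = 15*sqrt(2)
Combine: (15 + 1 + 15)·sqrt(2) = 31*sqrt(2)

31*sqrt(2)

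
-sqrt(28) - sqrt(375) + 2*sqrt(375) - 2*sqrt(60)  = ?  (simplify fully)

sqrt(28) = 2*sqrt(7); sqrt(375) = 5*sqrt(15); 2*sqrt(375) = 10*sqrt(15); 2*sqrt(60) = 4*sqrt(15)

-2*sqrt(7) + sqrt(15)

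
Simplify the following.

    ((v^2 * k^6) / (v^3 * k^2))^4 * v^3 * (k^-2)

Inside the bracket: (v^-1) * k^4
Raise to the power 4: (v^-4) * k^16
Multiply by v^3 * (k^-2): add exponents.

k^14/v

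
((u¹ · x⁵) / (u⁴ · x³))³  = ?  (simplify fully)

x⁶/u⁹

Inside the bracket: (u^-3) · x²
Raise to the power 3: (u^-9) · x⁶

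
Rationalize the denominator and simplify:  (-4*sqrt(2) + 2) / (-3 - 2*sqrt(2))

Multiply numerator and denominator by -3 + 2*sqrt(2).
Denominator becomes 1; numerator becomes -22 + 16*sqrt(2).

-22 + 16*sqrt(2)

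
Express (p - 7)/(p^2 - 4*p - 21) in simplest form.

1/(p + 3)

Factor: p^2 - 4*p - 21 = (p + 3)*(p - 7)
Cancel the common factor (p - 7).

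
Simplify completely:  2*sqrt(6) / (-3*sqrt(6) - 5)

Multiply numerator and denominator by -5 + 3*sqrt(6).
Denominator becomes -29; numerator becomes -10*sqrt(6) + 36.

(-36 + 10*sqrt(6))/29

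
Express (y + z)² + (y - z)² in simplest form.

2*y² + 2*z²

Binomially expand both and collect terms in y, z.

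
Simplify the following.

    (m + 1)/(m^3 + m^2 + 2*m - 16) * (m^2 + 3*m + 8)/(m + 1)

1/(m - 2)

Factor: m^3 + m^2 + 2*m - 16 = (m - 2)*(m^2 + 3*m + 8)
Cancel the common factors (m^2 + 3*m + 8), (m + 1).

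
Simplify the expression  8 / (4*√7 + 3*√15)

Multiply numerator and denominator by -3*√15 + 4*√7.
Denominator becomes -23; numerator becomes -24*√15 + 32*√7.

(-32*√7 + 24*√15)/23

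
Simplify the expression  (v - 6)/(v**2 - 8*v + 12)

Factor: v**2 - 8*v + 12 = (v - 2)*(v - 6)
Cancel the common factor (v - 6).

1/(v - 2)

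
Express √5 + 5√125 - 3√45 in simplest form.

√5 = √5; 5√125 = 25*√5; 3√45 = 9*√5
Combine: (1 + 25 - 9)·√5 = 17*√5

17*√5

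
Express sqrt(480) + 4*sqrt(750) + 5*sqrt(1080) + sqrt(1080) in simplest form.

sqrt(480) = 4*sqrt(30); 4*sqrt(750) = 20*sqrt(30); 5*sqrt(1080) = 30*sqrt(30); sqrt(1080) = 6*sqrt(30)
Combine: (4 + 20 + 30 + 6)·sqrt(30) = 60*sqrt(30)

60*sqrt(30)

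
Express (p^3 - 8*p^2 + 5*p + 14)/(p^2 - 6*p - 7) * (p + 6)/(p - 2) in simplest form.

p + 6

Factor: p^3 - 8*p^2 + 5*p + 14 = (p + 1)*(p - 7)*(p - 2);  p^2 - 6*p - 7 = (p + 1)*(p - 7)
Cancel the common factors (p - 7), (p + 1), (p - 2).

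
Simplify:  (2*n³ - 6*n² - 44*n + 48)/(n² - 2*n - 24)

2*n - 2

Factor: 2*n³ - 6*n² - 44*n + 48 = 2·(n - 1)·(n - 6)·(n + 4);  n² - 2*n - 24 = (n - 6)·(n + 4)
Cancel the common factors (n - 6), (n + 4).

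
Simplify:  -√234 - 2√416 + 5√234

√234 = 3*√26; 2√416 = 8*√26; 5√234 = 15*√26
Combine: (-3 - 8 + 15)·√26 = 4*√26

4*√26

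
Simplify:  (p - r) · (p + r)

p² - r²

Telescope via difference of squares: (p+r)(p-r) = p² - r².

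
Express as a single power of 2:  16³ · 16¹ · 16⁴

16³ = 2^12; 16¹ = 2^4; 16⁴ = 2^16
Combine exponents: 2^32

2^32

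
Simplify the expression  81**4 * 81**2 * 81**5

3**44

81**4 = 3**16; 81**2 = 3**8; 81**5 = 3**20
Combine exponents: 3**44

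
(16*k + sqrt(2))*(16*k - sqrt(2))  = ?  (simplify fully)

256*k^2 - 2

Difference of squares with P = 16*k, Q = sqrt(2).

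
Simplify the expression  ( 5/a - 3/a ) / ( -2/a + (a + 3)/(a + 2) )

(2*a + 4)/(a^2 + a - 4)

Numerator: 5/a - 3/a = 2/a
Denominator: -2/a + (a + 3)/(a + 2) = (a^2 + a - 4)/(a^2 + 2*a)
Divide: (2/a) · ((a^2 + 2*a)/(a^2 + a - 4)) = (2*a + 4)/(a^2 + a - 4)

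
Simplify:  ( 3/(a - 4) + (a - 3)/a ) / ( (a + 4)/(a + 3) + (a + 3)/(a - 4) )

(a³ - a² + 36)/(2*a³ + 6*a² - 7*a)

Numerator: 3/(a - 4) + (a - 3)/a = (a² - 4*a + 12)/(a² - 4*a)
Denominator: (a + 4)/(a + 3) + (a + 3)/(a - 4) = (2*a² + 6*a - 7)/(a² - a - 12)
Divide: ((a² - 4*a + 12)/(a² - 4*a)) · ((a² - a - 12)/(2*a² + 6*a - 7)) = (a³ - a² + 36)/(2*a³ + 6*a² - 7*a)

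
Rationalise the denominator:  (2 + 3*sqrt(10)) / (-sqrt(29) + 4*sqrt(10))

(2*sqrt(29) + 8*sqrt(10) + 3*sqrt(290) + 120)/131

Multiply numerator and denominator by sqrt(29) + 4*sqrt(10).
Denominator becomes 131; numerator becomes 2*sqrt(29) + 8*sqrt(10) + 3*sqrt(290) + 120.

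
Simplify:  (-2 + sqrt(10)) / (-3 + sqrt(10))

Multiply numerator and denominator by -sqrt(10) - 3.
Denominator becomes -1; numerator becomes -4 - sqrt(10).

sqrt(10) + 4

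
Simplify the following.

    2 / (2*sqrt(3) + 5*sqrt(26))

Multiply numerator and denominator by -2*sqrt(3) + 5*sqrt(26).
Denominator becomes 638; numerator becomes -4*sqrt(3) + 10*sqrt(26).

(-2*sqrt(3) + 5*sqrt(26))/319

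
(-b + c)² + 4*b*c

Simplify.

After expansion: b² + 2*b*c + c² — a perfect-square trinomial.

(b + c)²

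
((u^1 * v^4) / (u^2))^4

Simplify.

v^16/u^4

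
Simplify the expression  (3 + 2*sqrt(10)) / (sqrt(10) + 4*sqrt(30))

(-20 - 3*sqrt(10) + 12*sqrt(30) + 80*sqrt(3))/470

Multiply numerator and denominator by -4*sqrt(30) + sqrt(10).
Denominator becomes -470; numerator becomes -80*sqrt(3) - 12*sqrt(30) + 3*sqrt(10) + 20.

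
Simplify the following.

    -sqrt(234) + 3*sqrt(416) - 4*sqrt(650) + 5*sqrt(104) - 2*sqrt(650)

sqrt(234) = 3*sqrt(26); 3*sqrt(416) = 12*sqrt(26); 4*sqrt(650) = 20*sqrt(26); 5*sqrt(104) = 10*sqrt(26); 2*sqrt(650) = 10*sqrt(26)
Combine: (-3 + 12 - 20 + 10 - 10)·sqrt(26) = -11*sqrt(26)

-11*sqrt(26)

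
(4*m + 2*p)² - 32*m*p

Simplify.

Expand the square and combine the 32*m*p term.

4*(2*m - p)²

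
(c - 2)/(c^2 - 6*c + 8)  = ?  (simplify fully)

1/(c - 4)

Factor: c^2 - 6*c + 8 = (c - 2)*(c - 4)
Cancel the common factor (c - 2).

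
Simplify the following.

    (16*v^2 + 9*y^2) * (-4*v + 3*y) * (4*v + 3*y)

-256*v^4 + 81*y^4

((3*y)+(4*v))((3*y)-(4*v)) = -16*v^2 + 9*y^2; continue pairing.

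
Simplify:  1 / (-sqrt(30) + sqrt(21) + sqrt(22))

(-13*sqrt(30) + 29*sqrt(22) + 31*sqrt(21) + 12*sqrt(385))/1679

Group as (sqrt(21) + sqrt(22)) - sqrt(30); multiply by (sqrt(21) + sqrt(22)) + sqrt(30), then rationalise the remaining surd.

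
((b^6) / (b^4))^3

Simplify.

Inside the bracket: b^2
Raise to the power 3: b^6

b^6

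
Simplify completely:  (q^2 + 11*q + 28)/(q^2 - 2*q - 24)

(q + 7)/(q - 6)

Factor: q^2 + 11*q + 28 = (q + 4)*(q + 7);  q^2 - 2*q - 24 = (q - 6)*(q + 4)
Cancel the common factor (q + 4).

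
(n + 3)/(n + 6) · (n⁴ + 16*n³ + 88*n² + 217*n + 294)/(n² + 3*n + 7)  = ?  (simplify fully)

n² + 10*n + 21

Factor: n⁴ + 16*n³ + 88*n² + 217*n + 294 = (n² + 3*n + 7)·(n + 7)·(n + 6)
Cancel the common factors (n² + 3*n + 7), (n + 6).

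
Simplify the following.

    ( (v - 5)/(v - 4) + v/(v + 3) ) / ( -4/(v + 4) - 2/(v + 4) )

(-2*v^3 - 2*v^2 + 39*v + 60)/(6*v^2 - 6*v - 72)

Numerator: (v - 5)/(v - 4) + v/(v + 3) = (2*v^2 - 6*v - 15)/(v^2 - v - 12)
Denominator: -4/(v + 4) - 2/(v + 4) = -6/(v + 4)
Divide: ((2*v^2 - 6*v - 15)/(v^2 - v - 12)) · (-v/6 - 2/3) = (-2*v^3 - 2*v^2 + 39*v + 60)/(6*v^2 - 6*v - 72)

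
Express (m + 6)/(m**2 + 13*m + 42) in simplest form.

1/(m + 7)

Factor: m**2 + 13*m + 42 = (m + 7)*(m + 6)
Cancel the common factor (m + 6).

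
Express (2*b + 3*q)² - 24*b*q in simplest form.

(2*b - 3*q)²

After expansion: 4*b² - 12*b*q + 9*q² — a perfect-square trinomial.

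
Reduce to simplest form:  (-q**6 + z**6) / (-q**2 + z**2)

q**4 + q**2*z**2 + z**4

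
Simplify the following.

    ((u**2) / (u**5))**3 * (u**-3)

Inside the bracket: (u**-3)
Raise to the power 3: (u**-9)
Multiply by (u**-3): add exponents.

u**(-12)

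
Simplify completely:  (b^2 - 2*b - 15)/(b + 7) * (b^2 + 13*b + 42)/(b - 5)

b^2 + 9*b + 18

Factor: b^2 - 2*b - 15 = (b - 5)*(b + 3);  b^2 + 13*b + 42 = (b + 6)*(b + 7)
Cancel the common factors (b - 5), (b + 7).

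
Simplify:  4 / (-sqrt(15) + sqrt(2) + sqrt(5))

(-4*sqrt(15) - 6*sqrt(5) - 9*sqrt(2) - 5*sqrt(6))/3

Group as (sqrt(2) + sqrt(5)) - sqrt(15); multiply by (sqrt(2) + sqrt(5)) + sqrt(15), then rationalise the remaining surd.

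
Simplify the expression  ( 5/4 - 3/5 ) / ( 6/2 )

13/60

Numerator: 5/4 - 3/5 = 13/20
Denominator: 6/2 = 3
Divide: (13/20) · (1/3) = 13/60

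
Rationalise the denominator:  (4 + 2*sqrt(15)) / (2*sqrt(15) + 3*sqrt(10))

Multiply numerator and denominator by -3*sqrt(10) + 2*sqrt(15).
Denominator becomes -30; numerator becomes -30*sqrt(6) - 12*sqrt(10) + 8*sqrt(15) + 60.

(-30 - 4*sqrt(15) + 6*sqrt(10) + 15*sqrt(6))/15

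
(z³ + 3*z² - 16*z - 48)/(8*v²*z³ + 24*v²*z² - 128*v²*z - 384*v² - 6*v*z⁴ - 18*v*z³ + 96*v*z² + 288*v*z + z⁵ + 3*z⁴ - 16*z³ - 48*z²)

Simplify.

Factor: z³ + 3*z² - 16*z - 48 = (z + 4)·(z + 3)·(z - 4);  8*v²*z³ + 24*v²*z² - 128*v²*z - 384*v² - 6*v*z⁴ - 18*v*z³ + 96*v*z² + 288*v*z + z⁵ + 3*z⁴ - 16*z³ - 48*z² = (-2*v + z)·(z - 4)·(z + 3)·(-4*v + z)·(z + 4)
Cancel the common factors (z - 4), (z + 3), (z + 4).

1/(8*v² - 6*v*z + z²)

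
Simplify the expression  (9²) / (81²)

3^(-4)

9² = 3^4; 81² = 3^8
Combine exponents: 3^(-4)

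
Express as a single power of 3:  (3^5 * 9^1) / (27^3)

3^5 = 3^5; 9^1 = 3^2; 27^3 = 3^9
Combine exponents: 3^(-2)

3^(-2)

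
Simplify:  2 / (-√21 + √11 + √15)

(-10*√21 + 34*√15 + 50*√11 + 12*√385)/635

Group as (√11 + √15) - √21; multiply by (√11 + √15) + √21, then rationalise the remaining surd.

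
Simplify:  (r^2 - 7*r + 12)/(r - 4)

r - 3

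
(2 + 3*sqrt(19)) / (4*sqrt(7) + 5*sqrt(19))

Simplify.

Multiply numerator and denominator by -4*sqrt(7) + 5*sqrt(19).
Denominator becomes 363; numerator becomes -12*sqrt(133) - 8*sqrt(7) + 10*sqrt(19) + 285.

(-12*sqrt(133) - 8*sqrt(7) + 10*sqrt(19) + 285)/363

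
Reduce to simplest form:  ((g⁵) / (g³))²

g⁴

Inside the bracket: g²
Raise to the power 2: g⁴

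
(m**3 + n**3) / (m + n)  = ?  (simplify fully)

m**2 - m*n + n**2

Factor as (a+b)(a**2-ab+b**2) with a=n, b=m.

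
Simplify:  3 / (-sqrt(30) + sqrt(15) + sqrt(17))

(-3*sqrt(30) + 42*sqrt(17) + 48*sqrt(15) + 45*sqrt(34))/508

Group as (sqrt(15) + sqrt(17)) - sqrt(30); multiply by (sqrt(15) + sqrt(17)) + sqrt(30), then rationalise the remaining surd.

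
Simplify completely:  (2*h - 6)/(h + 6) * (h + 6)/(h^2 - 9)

2/(h + 3)

Factor: 2*h - 6 = 2*(h - 3);  h^2 - 9 = (h - 3)*(h + 3)
Cancel the common factors (h - 3), (h + 6).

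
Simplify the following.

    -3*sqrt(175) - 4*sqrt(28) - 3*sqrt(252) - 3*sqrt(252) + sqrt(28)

-57*sqrt(7)

3*sqrt(175) = 15*sqrt(7); 4*sqrt(28) = 8*sqrt(7); 3*sqrt(252) = 18*sqrt(7); 3*sqrt(252) = 18*sqrt(7); sqrt(28) = 2*sqrt(7)
Combine: (-15 - 8 - 18 - 18 + 2)·sqrt(7) = -57*sqrt(7)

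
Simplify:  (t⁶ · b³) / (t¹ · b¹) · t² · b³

Quotient: t⁵ · b²
Multiply by t² · b³: add exponents.

b⁵*t⁷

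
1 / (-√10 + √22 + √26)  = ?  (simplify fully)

(-19*√10 + 3*√26 + 7*√22 + 2*√1430)/422

Group as (√22 + √26) - √10; multiply by (√22 + √26) + √10, then rationalise the remaining surd.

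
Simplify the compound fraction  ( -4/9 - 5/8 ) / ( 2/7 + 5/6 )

Numerator: -4/9 - 5/8 = -77/72
Denominator: 2/7 + 5/6 = 47/42
Divide: (-77/72) · (42/47) = -539/564

-539/564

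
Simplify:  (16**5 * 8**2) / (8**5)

2**11

16**5 = 2**20; 8**2 = 2**6; 8**5 = 2**15
Combine exponents: 2**11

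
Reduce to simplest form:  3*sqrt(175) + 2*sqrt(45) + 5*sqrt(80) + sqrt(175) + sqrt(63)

26*sqrt(5) + 23*sqrt(7)

3*sqrt(175) = 15*sqrt(7); 2*sqrt(45) = 6*sqrt(5); 5*sqrt(80) = 20*sqrt(5); sqrt(175) = 5*sqrt(7); sqrt(63) = 3*sqrt(7)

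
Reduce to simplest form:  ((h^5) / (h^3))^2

Inside the bracket: h^2
Raise to the power 2: h^4

h^4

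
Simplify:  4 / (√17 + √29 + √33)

(-8*√16269 + 52*√33 + 84*√29 + 180*√17)/1803

Group as (√17 + √29) + √33; multiply by (√17 + √29) - √33, then rationalise the remaining surd.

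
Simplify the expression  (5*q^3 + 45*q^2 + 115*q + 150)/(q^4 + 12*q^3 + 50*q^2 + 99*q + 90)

Factor: 5*q^3 + 45*q^2 + 115*q + 150 = 5*(q^2 + 3*q + 5)*(q + 6);  q^4 + 12*q^3 + 50*q^2 + 99*q + 90 = (q^2 + 3*q + 5)*(q + 6)*(q + 3)
Cancel the common factors (q^2 + 3*q + 5), (q + 6).

5/(q + 3)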